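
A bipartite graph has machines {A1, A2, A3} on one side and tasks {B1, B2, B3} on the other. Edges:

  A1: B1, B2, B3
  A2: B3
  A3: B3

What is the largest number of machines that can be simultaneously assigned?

Unit-capacity flow: source→left, listed edges, right→sink; max matching = max flow.
Augmenting path A1→B1 (+1); matched 1.
Augmenting path A2→B3 (+1); matched 2.
No augmenting path remains; maximum matching = 2.
König certificate: {A1, B3} is a vertex cover of size 2 (every listed pair touches it), so no matching can be larger.

2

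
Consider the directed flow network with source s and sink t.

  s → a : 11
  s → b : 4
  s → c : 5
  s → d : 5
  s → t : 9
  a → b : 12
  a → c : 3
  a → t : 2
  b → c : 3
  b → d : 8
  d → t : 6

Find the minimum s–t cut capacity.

17

Augment s→t: bottleneck 9, flow now 9.
Augment s→a→t: bottleneck 2, flow now 11.
Augment s→d→t: bottleneck 5, flow now 16.
Augment s→b→d→t: bottleneck 1, flow now 17.
No augmenting path remains; maximum flow = 17.
By max-flow min-cut, the minimum cut capacity equals the max flow.
In the residual graph, reachable from s: {s, a, b, c, d}.
Min-cut edges: s→t (9), a→t (2), d→t (6); capacity 9 + 2 + 6 = 17.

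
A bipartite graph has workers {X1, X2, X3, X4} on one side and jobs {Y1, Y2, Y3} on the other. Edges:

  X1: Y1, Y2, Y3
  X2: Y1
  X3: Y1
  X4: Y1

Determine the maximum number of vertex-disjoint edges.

2

Unit-capacity flow: source→left, listed edges, right→sink; max matching = max flow.
Augmenting path X1→Y1 (+1); matched 1.
Augmenting path X2→Y1→X1→Y2 (+1); matched 2.
No augmenting path remains; maximum matching = 2.
König certificate: {X1, Y1} is a vertex cover of size 2 (every listed pair touches it), so no matching can be larger.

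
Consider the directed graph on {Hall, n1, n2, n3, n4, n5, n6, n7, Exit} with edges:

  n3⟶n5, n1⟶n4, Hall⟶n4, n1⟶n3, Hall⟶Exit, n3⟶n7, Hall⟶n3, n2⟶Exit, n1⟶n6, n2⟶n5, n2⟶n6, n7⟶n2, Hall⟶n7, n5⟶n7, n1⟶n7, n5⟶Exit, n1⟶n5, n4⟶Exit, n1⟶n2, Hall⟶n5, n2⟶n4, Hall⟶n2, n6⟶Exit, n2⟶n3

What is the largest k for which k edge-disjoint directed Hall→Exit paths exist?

5

Assign every edge capacity 1; by Menger, the answer equals the max flow.
Path Hall→Exit (+1); total 1.
Path Hall→n2→Exit (+1); total 2.
Path Hall→n4→Exit (+1); total 3.
Path Hall→n5→Exit (+1); total 4.
Path Hall→n7→n2→n6→Exit (+1); total 5.
No residual Hall→Exit path; max flow = 5.
Certifying cut of size 5: {Hall→Exit, Hall→n2, Hall→n4, n5→Exit, n7→n2}.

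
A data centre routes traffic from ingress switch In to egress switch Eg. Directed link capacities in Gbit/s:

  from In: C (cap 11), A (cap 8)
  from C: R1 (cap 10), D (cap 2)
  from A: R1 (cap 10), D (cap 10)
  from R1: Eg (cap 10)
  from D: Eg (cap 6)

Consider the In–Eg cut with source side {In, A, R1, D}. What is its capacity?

Edges leaving {In, A, R1, D}: In→C (11), R1→Eg (10), D→Eg (6).
Cut capacity = 11 + 10 + 6 = 27.

27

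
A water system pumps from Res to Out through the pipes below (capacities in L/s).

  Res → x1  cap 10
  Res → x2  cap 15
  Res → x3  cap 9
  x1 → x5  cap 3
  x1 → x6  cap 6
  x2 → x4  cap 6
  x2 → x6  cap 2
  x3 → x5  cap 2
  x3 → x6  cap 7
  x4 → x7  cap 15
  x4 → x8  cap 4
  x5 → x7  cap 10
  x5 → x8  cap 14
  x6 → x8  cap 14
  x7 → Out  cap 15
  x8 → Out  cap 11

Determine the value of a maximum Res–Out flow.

Augment Res→x1→x5→x7→Out: bottleneck 3, flow now 3.
Augment Res→x1→x6→x8→Out: bottleneck 6, flow now 9.
Augment Res→x2→x4→x7→Out: bottleneck 6, flow now 15.
Augment Res→x2→x6→x8→Out: bottleneck 2, flow now 17.
Augment Res→x3→x5→x7→Out: bottleneck 2, flow now 19.
Augment Res→x3→x6→x8→Out: bottleneck 3, flow now 22.
No augmenting path remains; maximum flow = 22.
In the residual graph, reachable from Res: {Res, x1, x2, x3, x6, x8}.
Min-cut edges: x1→x5 (3), x2→x4 (6), x3→x5 (2), x8→Out (11); capacity 3 + 6 + 2 + 11 = 22.
This cut is saturated, so no flow can exceed 22.

22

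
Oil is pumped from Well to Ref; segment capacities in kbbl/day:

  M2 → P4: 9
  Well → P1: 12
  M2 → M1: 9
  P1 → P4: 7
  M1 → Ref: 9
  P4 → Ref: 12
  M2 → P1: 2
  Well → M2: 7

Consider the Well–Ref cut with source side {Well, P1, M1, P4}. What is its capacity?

Edges leaving {Well, P1, M1, P4}: Well→M2 (7), M1→Ref (9), P4→Ref (12).
Cut capacity = 7 + 9 + 12 = 28.

28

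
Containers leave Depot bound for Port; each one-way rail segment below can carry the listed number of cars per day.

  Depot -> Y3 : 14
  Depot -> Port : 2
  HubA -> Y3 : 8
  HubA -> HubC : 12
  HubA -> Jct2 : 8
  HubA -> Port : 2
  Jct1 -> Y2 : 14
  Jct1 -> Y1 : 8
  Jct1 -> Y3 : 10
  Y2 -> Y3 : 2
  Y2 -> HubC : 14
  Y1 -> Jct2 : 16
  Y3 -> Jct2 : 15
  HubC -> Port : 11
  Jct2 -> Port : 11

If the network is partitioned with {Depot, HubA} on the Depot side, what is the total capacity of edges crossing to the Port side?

Edges leaving {Depot, HubA}: Depot→Y3 (14), Depot→Port (2), HubA→Y3 (8), HubA→HubC (12), HubA→Jct2 (8), HubA→Port (2).
Cut capacity = 14 + 2 + 8 + 12 + 8 + 2 = 46.

46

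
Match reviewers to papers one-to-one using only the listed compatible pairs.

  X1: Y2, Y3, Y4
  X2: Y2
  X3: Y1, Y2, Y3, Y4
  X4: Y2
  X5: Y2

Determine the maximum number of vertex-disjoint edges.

Unit-capacity flow: source→left, listed edges, right→sink; max matching = max flow.
Augmenting path X1→Y2 (+1); matched 1.
Augmenting path X3→Y1 (+1); matched 2.
Augmenting path X2→Y2→X1→Y3 (+1); matched 3.
No augmenting path remains; maximum matching = 3.
König certificate: {X1, X3, Y2} is a vertex cover of size 3 (every listed pair touches it), so no matching can be larger.

3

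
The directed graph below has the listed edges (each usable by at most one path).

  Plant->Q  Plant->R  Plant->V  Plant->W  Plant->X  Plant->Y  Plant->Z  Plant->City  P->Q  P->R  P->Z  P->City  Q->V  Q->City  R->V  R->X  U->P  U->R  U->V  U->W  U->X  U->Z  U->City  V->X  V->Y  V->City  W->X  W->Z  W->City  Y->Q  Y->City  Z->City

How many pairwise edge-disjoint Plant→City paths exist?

6

Assign every edge capacity 1; by Menger, the answer equals the max flow.
Path Plant→City (+1); total 1.
Path Plant→Q→City (+1); total 2.
Path Plant→V→City (+1); total 3.
Path Plant→W→City (+1); total 4.
Path Plant→Y→City (+1); total 5.
Path Plant→Z→City (+1); total 6.
No residual Plant→City path; max flow = 6.
Certifying cut of size 6: {Plant→City, Plant→W, Plant→Z, Q→City, V→City, Y→City}.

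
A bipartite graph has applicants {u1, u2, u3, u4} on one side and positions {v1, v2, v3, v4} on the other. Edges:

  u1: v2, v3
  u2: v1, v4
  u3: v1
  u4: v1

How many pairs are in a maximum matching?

Unit-capacity flow: source→left, listed edges, right→sink; max matching = max flow.
Augmenting path u1→v2 (+1); matched 1.
Augmenting path u2→v1 (+1); matched 2.
Augmenting path u3→v1→u2→v4 (+1); matched 3.
No augmenting path remains; maximum matching = 3.
König certificate: {u1, u2, v1} is a vertex cover of size 3 (every listed pair touches it), so no matching can be larger.

3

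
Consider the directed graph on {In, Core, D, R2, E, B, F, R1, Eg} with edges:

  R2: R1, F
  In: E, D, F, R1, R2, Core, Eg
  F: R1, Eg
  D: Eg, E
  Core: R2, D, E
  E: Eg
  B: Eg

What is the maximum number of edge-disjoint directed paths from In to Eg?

4

Assign every edge capacity 1; by Menger, the answer equals the max flow.
Path In→Eg (+1); total 1.
Path In→D→Eg (+1); total 2.
Path In→E→Eg (+1); total 3.
Path In→F→Eg (+1); total 4.
No residual In→Eg path; max flow = 4.
Certifying cut of size 4: {D→Eg, E→Eg, F→Eg, In→Eg}.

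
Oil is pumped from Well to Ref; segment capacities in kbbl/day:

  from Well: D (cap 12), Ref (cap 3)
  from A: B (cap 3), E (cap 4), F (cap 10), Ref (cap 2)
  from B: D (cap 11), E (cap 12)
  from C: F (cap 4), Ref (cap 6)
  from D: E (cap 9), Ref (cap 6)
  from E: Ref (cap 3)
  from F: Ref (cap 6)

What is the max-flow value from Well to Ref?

12

Augment Well→Ref: bottleneck 3, flow now 3.
Augment Well→D→Ref: bottleneck 6, flow now 9.
Augment Well→D→E→Ref: bottleneck 3, flow now 12.
No augmenting path remains; maximum flow = 12.
In the residual graph, reachable from Well: {Well, D, E}.
Min-cut edges: Well→Ref (3), D→Ref (6), E→Ref (3); capacity 3 + 6 + 3 = 12.
This cut is saturated, so no flow can exceed 12.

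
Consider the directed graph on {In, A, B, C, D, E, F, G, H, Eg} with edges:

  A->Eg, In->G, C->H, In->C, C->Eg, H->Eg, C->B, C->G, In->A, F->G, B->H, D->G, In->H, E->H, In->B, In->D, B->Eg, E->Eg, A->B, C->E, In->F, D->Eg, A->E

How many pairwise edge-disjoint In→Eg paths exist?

5

Assign every edge capacity 1; by Menger, the answer equals the max flow.
Path In→A→Eg (+1); total 1.
Path In→B→Eg (+1); total 2.
Path In→C→Eg (+1); total 3.
Path In→D→Eg (+1); total 4.
Path In→H→Eg (+1); total 5.
No residual In→Eg path; max flow = 5.
Certifying cut of size 5: {In→A, In→B, In→C, In→D, In→H}.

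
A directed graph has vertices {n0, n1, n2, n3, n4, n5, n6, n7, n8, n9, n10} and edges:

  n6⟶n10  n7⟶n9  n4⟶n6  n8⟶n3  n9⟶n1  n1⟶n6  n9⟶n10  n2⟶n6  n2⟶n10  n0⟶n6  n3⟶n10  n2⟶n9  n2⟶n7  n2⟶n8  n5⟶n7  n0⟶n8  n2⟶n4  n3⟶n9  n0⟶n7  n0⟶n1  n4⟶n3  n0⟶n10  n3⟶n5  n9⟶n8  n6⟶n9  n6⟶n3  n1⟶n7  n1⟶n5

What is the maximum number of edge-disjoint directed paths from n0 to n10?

4

Assign every edge capacity 1; by Menger, the answer equals the max flow.
Path n0→n10 (+1); total 1.
Path n0→n6→n10 (+1); total 2.
Path n0→n7→n9→n10 (+1); total 3.
Path n0→n8→n3→n10 (+1); total 4.
No residual n0→n10 path; max flow = 4.
Certifying cut of size 4: {n0→n10, n3→n10, n6→n10, n9→n10}.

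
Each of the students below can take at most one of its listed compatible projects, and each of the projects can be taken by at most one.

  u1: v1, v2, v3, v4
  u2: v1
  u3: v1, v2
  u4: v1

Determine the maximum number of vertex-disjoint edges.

3

Unit-capacity flow: source→left, listed edges, right→sink; max matching = max flow.
Augmenting path u1→v1 (+1); matched 1.
Augmenting path u3→v2 (+1); matched 2.
Augmenting path u2→v1→u1→v3 (+1); matched 3.
No augmenting path remains; maximum matching = 3.
König certificate: {u1, u3, v1} is a vertex cover of size 3 (every listed pair touches it), so no matching can be larger.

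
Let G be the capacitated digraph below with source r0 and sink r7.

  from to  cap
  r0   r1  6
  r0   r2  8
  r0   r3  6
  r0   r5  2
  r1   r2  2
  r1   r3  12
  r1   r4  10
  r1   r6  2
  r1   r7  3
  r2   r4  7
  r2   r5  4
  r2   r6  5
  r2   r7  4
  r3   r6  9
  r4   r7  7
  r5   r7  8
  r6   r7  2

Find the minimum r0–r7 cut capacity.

Augment r0→r1→r7: bottleneck 3, flow now 3.
Augment r0→r2→r7: bottleneck 4, flow now 7.
Augment r0→r5→r7: bottleneck 2, flow now 9.
Augment r0→r1→r4→r7: bottleneck 3, flow now 12.
Augment r0→r2→r4→r7: bottleneck 4, flow now 16.
Augment r0→r3→r6→r7: bottleneck 2, flow now 18.
No augmenting path remains; maximum flow = 18.
By max-flow min-cut, the minimum cut capacity equals the max flow.
In the residual graph, reachable from r0: {r0, r3, r6}.
Min-cut edges: r0→r1 (6), r0→r2 (8), r0→r5 (2), r6→r7 (2); capacity 6 + 8 + 2 + 2 = 18.

18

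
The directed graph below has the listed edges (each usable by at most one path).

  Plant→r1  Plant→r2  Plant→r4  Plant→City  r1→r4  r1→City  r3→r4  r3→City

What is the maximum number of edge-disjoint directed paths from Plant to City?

Assign every edge capacity 1; by Menger, the answer equals the max flow.
Path Plant→City (+1); total 1.
Path Plant→r1→City (+1); total 2.
No residual Plant→City path; max flow = 2.
Certifying cut of size 2: {Plant→City, Plant→r1}.

2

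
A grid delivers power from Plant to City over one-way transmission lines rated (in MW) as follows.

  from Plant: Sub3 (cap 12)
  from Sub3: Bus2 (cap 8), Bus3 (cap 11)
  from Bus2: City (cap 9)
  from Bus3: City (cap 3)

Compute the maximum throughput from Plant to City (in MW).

11

Augment Plant→Sub3→Bus2→City: bottleneck 8, flow now 8.
Augment Plant→Sub3→Bus3→City: bottleneck 3, flow now 11.
No augmenting path remains; maximum flow = 11.
In the residual graph, reachable from Plant: {Plant, Sub3, Bus3}.
Min-cut edges: Sub3→Bus2 (8), Bus3→City (3); capacity 8 + 3 = 11.
This cut is saturated, so no flow can exceed 11.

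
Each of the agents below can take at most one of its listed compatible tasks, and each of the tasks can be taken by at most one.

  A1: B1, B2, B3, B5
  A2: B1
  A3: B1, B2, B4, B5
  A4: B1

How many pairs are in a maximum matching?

Unit-capacity flow: source→left, listed edges, right→sink; max matching = max flow.
Augmenting path A1→B1 (+1); matched 1.
Augmenting path A3→B2 (+1); matched 2.
Augmenting path A2→B1→A1→B3 (+1); matched 3.
No augmenting path remains; maximum matching = 3.
König certificate: {A1, A3, B1} is a vertex cover of size 3 (every listed pair touches it), so no matching can be larger.

3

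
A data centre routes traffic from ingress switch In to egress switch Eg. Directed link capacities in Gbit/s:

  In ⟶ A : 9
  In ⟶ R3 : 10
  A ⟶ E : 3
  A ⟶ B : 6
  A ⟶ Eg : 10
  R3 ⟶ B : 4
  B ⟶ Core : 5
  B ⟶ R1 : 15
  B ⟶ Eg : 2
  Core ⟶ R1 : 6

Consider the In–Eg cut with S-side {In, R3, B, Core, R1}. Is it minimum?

Yes — it is a minimum cut (capacity 11).

Given cut capacity: 9 + 2 = 11.
Augment In→A→Eg: bottleneck 9, flow now 9.
Augment In→R3→B→Eg: bottleneck 2, flow now 11.
No augmenting path remains; maximum flow = 11.
Cut capacity 11 equals the max flow, so it is a minimum cut.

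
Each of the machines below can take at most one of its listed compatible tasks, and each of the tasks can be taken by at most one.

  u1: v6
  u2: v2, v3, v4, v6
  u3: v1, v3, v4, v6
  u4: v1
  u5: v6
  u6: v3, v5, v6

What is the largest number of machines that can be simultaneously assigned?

5

Unit-capacity flow: source→left, listed edges, right→sink; max matching = max flow.
Augmenting path u1→v6 (+1); matched 1.
Augmenting path u2→v2 (+1); matched 2.
Augmenting path u3→v1 (+1); matched 3.
Augmenting path u6→v3 (+1); matched 4.
Augmenting path u4→v1→u3→v4 (+1); matched 5.
No augmenting path remains; maximum matching = 5.
König certificate: {u2, u3, u4, u6, v6} is a vertex cover of size 5 (every listed pair touches it), so no matching can be larger.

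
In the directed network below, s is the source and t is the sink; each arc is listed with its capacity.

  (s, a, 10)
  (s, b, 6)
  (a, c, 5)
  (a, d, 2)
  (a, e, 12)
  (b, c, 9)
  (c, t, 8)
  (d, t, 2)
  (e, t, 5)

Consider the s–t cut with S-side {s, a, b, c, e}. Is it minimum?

Given cut capacity: 2 + 8 + 5 = 15.
Augment s→a→c→t: bottleneck 5, flow now 5.
Augment s→a→d→t: bottleneck 2, flow now 7.
Augment s→a→e→t: bottleneck 3, flow now 10.
Augment s→b→c→t: bottleneck 3, flow now 13.
Augment s→b→c→a→e→t: bottleneck 2, flow now 15. (uses reverse residual edge)
No augmenting path remains; maximum flow = 15.
Cut capacity 15 equals the max flow, so it is a minimum cut.

Yes — it is a minimum cut (capacity 15).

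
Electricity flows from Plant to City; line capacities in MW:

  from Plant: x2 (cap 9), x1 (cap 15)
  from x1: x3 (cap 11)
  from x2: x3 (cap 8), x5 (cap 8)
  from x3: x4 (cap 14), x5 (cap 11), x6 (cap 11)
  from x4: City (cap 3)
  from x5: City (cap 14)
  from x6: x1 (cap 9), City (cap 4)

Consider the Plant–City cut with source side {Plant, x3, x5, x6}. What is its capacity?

Edges leaving {Plant, x3, x5, x6}: Plant→x1 (15), Plant→x2 (9), x3→x4 (14), x5→City (14), x6→x1 (9), x6→City (4).
Cut capacity = 15 + 9 + 14 + 14 + 9 + 4 = 65.

65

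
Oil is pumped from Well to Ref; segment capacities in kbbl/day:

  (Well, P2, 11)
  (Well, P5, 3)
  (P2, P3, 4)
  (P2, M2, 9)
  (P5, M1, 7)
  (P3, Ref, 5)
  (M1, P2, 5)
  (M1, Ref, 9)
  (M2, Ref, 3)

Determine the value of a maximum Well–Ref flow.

Augment Well→P2→P3→Ref: bottleneck 4, flow now 4.
Augment Well→P2→M2→Ref: bottleneck 3, flow now 7.
Augment Well→P5→M1→Ref: bottleneck 3, flow now 10.
No augmenting path remains; maximum flow = 10.
In the residual graph, reachable from Well: {Well, P2, M2}.
Min-cut edges: Well→P5 (3), P2→P3 (4), M2→Ref (3); capacity 3 + 4 + 3 = 10.
This cut is saturated, so no flow can exceed 10.

10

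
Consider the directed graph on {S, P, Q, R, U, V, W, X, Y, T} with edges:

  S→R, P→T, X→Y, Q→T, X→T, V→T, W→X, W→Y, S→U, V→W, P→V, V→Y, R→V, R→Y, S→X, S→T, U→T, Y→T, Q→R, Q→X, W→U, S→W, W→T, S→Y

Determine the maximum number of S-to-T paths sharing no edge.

Assign every edge capacity 1; by Menger, the answer equals the max flow.
Path S→T (+1); total 1.
Path S→U→T (+1); total 2.
Path S→W→T (+1); total 3.
Path S→X→T (+1); total 4.
Path S→Y→T (+1); total 5.
Path S→R→V→T (+1); total 6.
No residual S→T path; max flow = 6.
Certifying cut of size 6: {S→R, S→T, S→U, S→W, S→X, S→Y}.

6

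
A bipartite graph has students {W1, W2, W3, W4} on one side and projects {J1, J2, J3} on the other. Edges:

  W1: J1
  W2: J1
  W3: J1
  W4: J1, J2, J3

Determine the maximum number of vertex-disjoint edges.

2

Unit-capacity flow: source→left, listed edges, right→sink; max matching = max flow.
Augmenting path W1→J1 (+1); matched 1.
Augmenting path W4→J2 (+1); matched 2.
No augmenting path remains; maximum matching = 2.
König certificate: {W4, J1} is a vertex cover of size 2 (every listed pair touches it), so no matching can be larger.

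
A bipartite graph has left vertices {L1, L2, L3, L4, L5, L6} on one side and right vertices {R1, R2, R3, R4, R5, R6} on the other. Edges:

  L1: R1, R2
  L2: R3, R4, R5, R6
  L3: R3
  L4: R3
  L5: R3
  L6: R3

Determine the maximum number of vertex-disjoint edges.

3

Unit-capacity flow: source→left, listed edges, right→sink; max matching = max flow.
Augmenting path L1→R1 (+1); matched 1.
Augmenting path L2→R3 (+1); matched 2.
Augmenting path L3→R3→L2→R4 (+1); matched 3.
No augmenting path remains; maximum matching = 3.
König certificate: {L1, L2, R3} is a vertex cover of size 3 (every listed pair touches it), so no matching can be larger.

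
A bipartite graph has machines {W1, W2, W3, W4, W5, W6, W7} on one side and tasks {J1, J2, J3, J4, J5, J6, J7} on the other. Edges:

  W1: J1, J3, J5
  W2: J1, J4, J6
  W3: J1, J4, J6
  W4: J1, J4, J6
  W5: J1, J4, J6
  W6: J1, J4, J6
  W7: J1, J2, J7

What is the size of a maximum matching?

Unit-capacity flow: source→left, listed edges, right→sink; max matching = max flow.
Augmenting path W1→J1 (+1); matched 1.
Augmenting path W2→J4 (+1); matched 2.
Augmenting path W3→J6 (+1); matched 3.
Augmenting path W7→J2 (+1); matched 4.
Augmenting path W4→J1→W1→J3 (+1); matched 5.
No augmenting path remains; maximum matching = 5.
König certificate: {W1, W7, J1, J4, J6} is a vertex cover of size 5 (every listed pair touches it), so no matching can be larger.

5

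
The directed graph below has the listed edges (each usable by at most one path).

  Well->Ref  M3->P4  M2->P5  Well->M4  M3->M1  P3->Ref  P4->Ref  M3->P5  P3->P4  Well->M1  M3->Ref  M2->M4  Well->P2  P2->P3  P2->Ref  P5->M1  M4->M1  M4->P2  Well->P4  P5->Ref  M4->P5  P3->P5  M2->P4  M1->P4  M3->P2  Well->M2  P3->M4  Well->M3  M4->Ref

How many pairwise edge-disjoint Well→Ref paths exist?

6

Assign every edge capacity 1; by Menger, the answer equals the max flow.
Path Well→Ref (+1); total 1.
Path Well→M3→Ref (+1); total 2.
Path Well→M4→Ref (+1); total 3.
Path Well→P2→Ref (+1); total 4.
Path Well→P4→Ref (+1); total 5.
Path Well→M2→P5→Ref (+1); total 6.
No residual Well→Ref path; max flow = 6.
Certifying cut of size 6: {P4→Ref, Well→M2, Well→M3, Well→M4, Well→P2, Well→Ref}.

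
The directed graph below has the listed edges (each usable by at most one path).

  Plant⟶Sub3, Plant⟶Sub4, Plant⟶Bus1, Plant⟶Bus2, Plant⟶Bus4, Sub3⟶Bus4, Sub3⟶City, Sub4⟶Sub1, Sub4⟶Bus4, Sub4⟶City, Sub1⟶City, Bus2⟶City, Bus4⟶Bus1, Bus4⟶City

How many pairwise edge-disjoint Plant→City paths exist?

Assign every edge capacity 1; by Menger, the answer equals the max flow.
Path Plant→Sub3→City (+1); total 1.
Path Plant→Sub4→City (+1); total 2.
Path Plant→Bus2→City (+1); total 3.
Path Plant→Bus4→City (+1); total 4.
No residual Plant→City path; max flow = 4.
Certifying cut of size 4: {Plant→Bus2, Plant→Bus4, Plant→Sub3, Plant→Sub4}.

4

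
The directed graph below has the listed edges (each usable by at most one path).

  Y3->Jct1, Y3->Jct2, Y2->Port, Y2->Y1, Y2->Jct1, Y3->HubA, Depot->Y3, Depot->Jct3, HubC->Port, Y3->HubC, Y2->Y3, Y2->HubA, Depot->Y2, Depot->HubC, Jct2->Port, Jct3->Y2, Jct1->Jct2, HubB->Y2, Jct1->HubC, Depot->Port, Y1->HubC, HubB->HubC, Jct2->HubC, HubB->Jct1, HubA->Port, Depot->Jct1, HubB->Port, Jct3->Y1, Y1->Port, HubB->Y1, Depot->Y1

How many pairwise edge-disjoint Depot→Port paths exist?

Assign every edge capacity 1; by Menger, the answer equals the max flow.
Path Depot→Port (+1); total 1.
Path Depot→Y2→Port (+1); total 2.
Path Depot→Y1→Port (+1); total 3.
Path Depot→HubC→Port (+1); total 4.
Path Depot→Y3→Jct2→Port (+1); total 5.
Path Depot→Jct3→Y2→HubA→Port (+1); total 6.
No residual Depot→Port path; max flow = 6.
Certifying cut of size 6: {Depot→Port, HubA→Port, HubC→Port, Jct2→Port, Y1→Port, Y2→Port}.

6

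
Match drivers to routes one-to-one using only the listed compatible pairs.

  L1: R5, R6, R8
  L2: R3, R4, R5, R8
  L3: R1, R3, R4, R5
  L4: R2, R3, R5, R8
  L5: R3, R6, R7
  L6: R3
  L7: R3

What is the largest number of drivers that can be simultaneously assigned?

Unit-capacity flow: source→left, listed edges, right→sink; max matching = max flow.
Augmenting path L1→R5 (+1); matched 1.
Augmenting path L2→R3 (+1); matched 2.
Augmenting path L3→R1 (+1); matched 3.
Augmenting path L4→R2 (+1); matched 4.
Augmenting path L5→R6 (+1); matched 5.
Augmenting path L6→R3→L2→R4 (+1); matched 6.
No augmenting path remains; maximum matching = 6.
König certificate: {L1, L2, L3, L4, L5, R3} is a vertex cover of size 6 (every listed pair touches it), so no matching can be larger.

6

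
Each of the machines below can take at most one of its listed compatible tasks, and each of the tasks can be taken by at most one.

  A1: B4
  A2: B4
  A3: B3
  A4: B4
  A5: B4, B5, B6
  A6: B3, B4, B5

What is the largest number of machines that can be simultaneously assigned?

4

Unit-capacity flow: source→left, listed edges, right→sink; max matching = max flow.
Augmenting path A1→B4 (+1); matched 1.
Augmenting path A3→B3 (+1); matched 2.
Augmenting path A5→B5 (+1); matched 3.
Augmenting path A6→B5→A5→B6 (+1); matched 4.
No augmenting path remains; maximum matching = 4.
König certificate: {A3, A5, A6, B4} is a vertex cover of size 4 (every listed pair touches it), so no matching can be larger.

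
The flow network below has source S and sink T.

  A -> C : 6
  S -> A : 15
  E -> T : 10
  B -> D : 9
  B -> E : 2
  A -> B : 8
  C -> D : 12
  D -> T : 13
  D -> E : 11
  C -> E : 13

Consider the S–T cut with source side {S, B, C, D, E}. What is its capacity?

Edges leaving {S, B, C, D, E}: S→A (15), D→T (13), E→T (10).
Cut capacity = 15 + 13 + 10 = 38.

38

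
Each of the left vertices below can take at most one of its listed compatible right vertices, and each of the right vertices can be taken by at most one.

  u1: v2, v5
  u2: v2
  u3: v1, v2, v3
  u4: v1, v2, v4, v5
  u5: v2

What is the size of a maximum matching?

4

Unit-capacity flow: source→left, listed edges, right→sink; max matching = max flow.
Augmenting path u1→v2 (+1); matched 1.
Augmenting path u3→v1 (+1); matched 2.
Augmenting path u4→v4 (+1); matched 3.
Augmenting path u2→v2→u1→v5 (+1); matched 4.
No augmenting path remains; maximum matching = 4.
König certificate: {u1, u3, u4, v2} is a vertex cover of size 4 (every listed pair touches it), so no matching can be larger.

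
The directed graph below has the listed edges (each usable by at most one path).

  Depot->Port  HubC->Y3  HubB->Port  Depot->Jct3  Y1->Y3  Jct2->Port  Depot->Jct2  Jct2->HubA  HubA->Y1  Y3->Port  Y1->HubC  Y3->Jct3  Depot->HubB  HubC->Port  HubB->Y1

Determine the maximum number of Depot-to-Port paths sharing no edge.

3

Assign every edge capacity 1; by Menger, the answer equals the max flow.
Path Depot→Port (+1); total 1.
Path Depot→HubB→Port (+1); total 2.
Path Depot→Jct2→Port (+1); total 3.
No residual Depot→Port path; max flow = 3.
Certifying cut of size 3: {Depot→HubB, Depot→Jct2, Depot→Port}.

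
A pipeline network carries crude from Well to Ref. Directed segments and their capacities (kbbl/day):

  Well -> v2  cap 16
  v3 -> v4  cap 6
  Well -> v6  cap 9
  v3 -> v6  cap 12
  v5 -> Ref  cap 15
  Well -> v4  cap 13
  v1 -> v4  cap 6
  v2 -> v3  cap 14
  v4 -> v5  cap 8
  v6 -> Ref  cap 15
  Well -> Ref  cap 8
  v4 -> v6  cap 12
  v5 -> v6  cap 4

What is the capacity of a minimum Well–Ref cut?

31

Augment Well→Ref: bottleneck 8, flow now 8.
Augment Well→v6→Ref: bottleneck 9, flow now 17.
Augment Well→v4→v5→Ref: bottleneck 8, flow now 25.
Augment Well→v4→v6→Ref: bottleneck 5, flow now 30.
Augment Well→v2→v3→v6→Ref: bottleneck 1, flow now 31.
No augmenting path remains; maximum flow = 31.
By max-flow min-cut, the minimum cut capacity equals the max flow.
In the residual graph, reachable from Well: {Well, v2, v3, v4, v6}.
Min-cut edges: Well→Ref (8), v4→v5 (8), v6→Ref (15); capacity 8 + 8 + 15 = 31.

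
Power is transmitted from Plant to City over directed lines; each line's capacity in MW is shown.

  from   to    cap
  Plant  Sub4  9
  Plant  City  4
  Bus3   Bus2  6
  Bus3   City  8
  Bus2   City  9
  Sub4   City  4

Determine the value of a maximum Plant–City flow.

Augment Plant→City: bottleneck 4, flow now 4.
Augment Plant→Sub4→City: bottleneck 4, flow now 8.
No augmenting path remains; maximum flow = 8.
In the residual graph, reachable from Plant: {Plant, Sub4}.
Min-cut edges: Plant→City (4), Sub4→City (4); capacity 4 + 4 = 8.
This cut is saturated, so no flow can exceed 8.

8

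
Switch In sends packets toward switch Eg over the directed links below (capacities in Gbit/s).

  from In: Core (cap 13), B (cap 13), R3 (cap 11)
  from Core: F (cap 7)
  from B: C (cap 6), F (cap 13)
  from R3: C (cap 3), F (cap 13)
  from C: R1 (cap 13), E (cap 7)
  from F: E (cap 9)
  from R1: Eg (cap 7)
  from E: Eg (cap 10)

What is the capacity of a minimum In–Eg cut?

Augment In→Core→F→E→Eg: bottleneck 7, flow now 7.
Augment In→B→C→R1→Eg: bottleneck 6, flow now 13.
Augment In→B→F→E→Eg: bottleneck 2, flow now 15.
Augment In→R3→C→R1→Eg: bottleneck 1, flow now 16.
Augment In→R3→C→E→Eg: bottleneck 1, flow now 17.
No augmenting path remains; maximum flow = 17.
By max-flow min-cut, the minimum cut capacity equals the max flow.
In the residual graph, reachable from In: {In, Core, B, R3, C, F, R1, E}.
Min-cut edges: R1→Eg (7), E→Eg (10); capacity 7 + 10 = 17.

17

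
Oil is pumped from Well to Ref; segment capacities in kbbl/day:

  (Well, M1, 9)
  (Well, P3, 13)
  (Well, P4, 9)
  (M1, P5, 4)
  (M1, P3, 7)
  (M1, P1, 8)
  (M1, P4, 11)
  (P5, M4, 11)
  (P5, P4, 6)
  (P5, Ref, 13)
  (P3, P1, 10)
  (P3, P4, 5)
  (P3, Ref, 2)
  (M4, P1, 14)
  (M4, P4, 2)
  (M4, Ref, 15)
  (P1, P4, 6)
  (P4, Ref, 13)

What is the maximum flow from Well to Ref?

19

Augment Well→P3→Ref: bottleneck 2, flow now 2.
Augment Well→P4→Ref: bottleneck 9, flow now 11.
Augment Well→M1→P5→Ref: bottleneck 4, flow now 15.
Augment Well→M1→P4→Ref: bottleneck 4, flow now 19.
No augmenting path remains; maximum flow = 19.
In the residual graph, reachable from Well: {Well, M1, P3, P1, P4}.
Min-cut edges: M1→P5 (4), P3→Ref (2), P4→Ref (13); capacity 4 + 2 + 13 = 19.
This cut is saturated, so no flow can exceed 19.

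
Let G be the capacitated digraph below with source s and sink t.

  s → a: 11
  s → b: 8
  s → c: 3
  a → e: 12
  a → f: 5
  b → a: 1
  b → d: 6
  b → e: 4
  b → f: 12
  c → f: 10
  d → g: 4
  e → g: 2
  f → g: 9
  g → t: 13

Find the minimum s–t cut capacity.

Augment s→a→e→g→t: bottleneck 2, flow now 2.
Augment s→a→f→g→t: bottleneck 5, flow now 7.
Augment s→b→d→g→t: bottleneck 4, flow now 11.
Augment s→b→f→g→t: bottleneck 2, flow now 13.
No augmenting path remains; maximum flow = 13.
By max-flow min-cut, the minimum cut capacity equals the max flow.
In the residual graph, reachable from s: {s, a, b, c, d, e, f, g}.
Min-cut edges: g→t (13); capacity 13 = 13.

13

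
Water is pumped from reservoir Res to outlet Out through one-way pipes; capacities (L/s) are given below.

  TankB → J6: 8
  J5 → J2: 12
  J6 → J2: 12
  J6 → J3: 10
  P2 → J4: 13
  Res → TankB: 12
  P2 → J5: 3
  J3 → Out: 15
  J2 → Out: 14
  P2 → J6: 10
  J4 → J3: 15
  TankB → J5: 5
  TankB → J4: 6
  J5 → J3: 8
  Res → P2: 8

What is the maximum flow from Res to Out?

Augment Res→TankB→J6→J3→Out: bottleneck 8, flow now 8.
Augment Res→TankB→J5→J3→Out: bottleneck 4, flow now 12.
Augment Res→P2→J6→J3→Out: bottleneck 2, flow now 14.
Augment Res→P2→J6→J2→Out: bottleneck 6, flow now 20.
No augmenting path remains; maximum flow = 20.
In the residual graph, reachable from Res: {Res}.
Min-cut edges: Res→TankB (12), Res→P2 (8); capacity 12 + 8 = 20.
This cut is saturated, so no flow can exceed 20.

20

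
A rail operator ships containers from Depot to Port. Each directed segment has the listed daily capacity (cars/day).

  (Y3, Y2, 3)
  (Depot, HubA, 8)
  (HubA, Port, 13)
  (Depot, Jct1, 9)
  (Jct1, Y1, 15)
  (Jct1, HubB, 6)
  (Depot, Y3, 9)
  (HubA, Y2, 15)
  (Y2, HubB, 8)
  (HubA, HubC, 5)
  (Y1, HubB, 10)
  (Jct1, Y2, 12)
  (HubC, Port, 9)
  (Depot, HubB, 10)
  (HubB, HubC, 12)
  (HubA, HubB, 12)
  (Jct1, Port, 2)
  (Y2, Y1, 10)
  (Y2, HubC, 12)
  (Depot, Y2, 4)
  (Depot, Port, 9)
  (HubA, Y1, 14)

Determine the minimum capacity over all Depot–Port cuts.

Augment Depot→Port: bottleneck 9, flow now 9.
Augment Depot→HubA→Port: bottleneck 8, flow now 17.
Augment Depot→Jct1→Port: bottleneck 2, flow now 19.
Augment Depot→Y2→HubC→Port: bottleneck 4, flow now 23.
Augment Depot→HubB→HubC→Port: bottleneck 5, flow now 28.
No augmenting path remains; maximum flow = 28.
By max-flow min-cut, the minimum cut capacity equals the max flow.
In the residual graph, reachable from Depot: {Depot, Y3, Jct1, Y2, Y1, HubB, HubC}.
Min-cut edges: Depot→HubA (8), Depot→Port (9), Jct1→Port (2), HubC→Port (9); capacity 8 + 9 + 2 + 9 = 28.

28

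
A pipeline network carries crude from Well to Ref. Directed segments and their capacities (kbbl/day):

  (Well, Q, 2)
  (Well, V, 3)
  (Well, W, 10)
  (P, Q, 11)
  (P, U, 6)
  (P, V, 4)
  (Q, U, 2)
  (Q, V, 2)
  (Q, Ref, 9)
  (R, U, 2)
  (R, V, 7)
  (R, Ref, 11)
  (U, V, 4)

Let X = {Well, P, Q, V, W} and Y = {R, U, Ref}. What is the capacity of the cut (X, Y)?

Edges leaving {Well, P, Q, V, W}: P→U (6), Q→U (2), Q→Ref (9).
Cut capacity = 6 + 2 + 9 = 17.

17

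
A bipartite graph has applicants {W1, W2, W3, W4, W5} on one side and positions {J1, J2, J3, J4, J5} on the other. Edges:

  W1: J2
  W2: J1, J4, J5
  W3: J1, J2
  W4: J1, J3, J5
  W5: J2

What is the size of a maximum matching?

Unit-capacity flow: source→left, listed edges, right→sink; max matching = max flow.
Augmenting path W1→J2 (+1); matched 1.
Augmenting path W2→J1 (+1); matched 2.
Augmenting path W4→J3 (+1); matched 3.
Augmenting path W3→J1→W2→J4 (+1); matched 4.
No augmenting path remains; maximum matching = 4.
König certificate: {W2, W3, W4, J2} is a vertex cover of size 4 (every listed pair touches it), so no matching can be larger.

4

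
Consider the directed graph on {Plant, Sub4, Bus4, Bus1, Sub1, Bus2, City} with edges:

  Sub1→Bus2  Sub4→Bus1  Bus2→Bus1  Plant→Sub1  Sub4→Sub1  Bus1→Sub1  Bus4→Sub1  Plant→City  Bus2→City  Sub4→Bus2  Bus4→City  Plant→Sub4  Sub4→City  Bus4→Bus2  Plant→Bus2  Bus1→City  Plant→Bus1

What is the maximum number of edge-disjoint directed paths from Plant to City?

Assign every edge capacity 1; by Menger, the answer equals the max flow.
Path Plant→City (+1); total 1.
Path Plant→Sub4→City (+1); total 2.
Path Plant→Bus1→City (+1); total 3.
Path Plant→Bus2→City (+1); total 4.
No residual Plant→City path; max flow = 4.
Certifying cut of size 4: {Bus1→City, Bus2→City, Plant→City, Plant→Sub4}.

4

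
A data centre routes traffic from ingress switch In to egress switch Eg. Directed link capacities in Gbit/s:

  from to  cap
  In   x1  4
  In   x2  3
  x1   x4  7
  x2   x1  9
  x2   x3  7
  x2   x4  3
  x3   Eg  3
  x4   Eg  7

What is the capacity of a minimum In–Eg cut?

7

Augment In→x1→x4→Eg: bottleneck 4, flow now 4.
Augment In→x2→x3→Eg: bottleneck 3, flow now 7.
No augmenting path remains; maximum flow = 7.
By max-flow min-cut, the minimum cut capacity equals the max flow.
In the residual graph, reachable from In: {In}.
Min-cut edges: In→x1 (4), In→x2 (3); capacity 4 + 3 = 7.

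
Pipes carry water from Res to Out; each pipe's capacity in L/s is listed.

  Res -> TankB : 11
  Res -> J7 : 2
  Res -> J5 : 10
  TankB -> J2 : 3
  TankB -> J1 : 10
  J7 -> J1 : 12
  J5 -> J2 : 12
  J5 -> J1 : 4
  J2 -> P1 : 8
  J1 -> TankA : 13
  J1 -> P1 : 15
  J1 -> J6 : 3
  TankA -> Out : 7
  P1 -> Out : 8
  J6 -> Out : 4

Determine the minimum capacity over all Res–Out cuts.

Augment Res→TankB→J2→P1→Out: bottleneck 3, flow now 3.
Augment Res→TankB→J1→TankA→Out: bottleneck 7, flow now 10.
Augment Res→TankB→J1→P1→Out: bottleneck 1, flow now 11.
Augment Res→J7→J1→P1→Out: bottleneck 2, flow now 13.
Augment Res→J5→J2→P1→Out: bottleneck 2, flow now 15.
Augment Res→J5→J1→J6→Out: bottleneck 3, flow now 18.
No augmenting path remains; maximum flow = 18.
By max-flow min-cut, the minimum cut capacity equals the max flow.
In the residual graph, reachable from Res: {Res, TankB, J7, J5, J2, J1, TankA, P1}.
Min-cut edges: J1→J6 (3), TankA→Out (7), P1→Out (8); capacity 3 + 7 + 8 = 18.

18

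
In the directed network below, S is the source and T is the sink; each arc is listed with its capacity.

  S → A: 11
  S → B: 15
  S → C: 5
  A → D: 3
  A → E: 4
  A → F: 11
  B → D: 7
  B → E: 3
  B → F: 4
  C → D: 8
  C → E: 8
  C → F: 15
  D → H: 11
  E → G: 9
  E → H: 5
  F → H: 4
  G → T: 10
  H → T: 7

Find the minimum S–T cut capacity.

Augment S→A→D→H→T: bottleneck 3, flow now 3.
Augment S→A→E→G→T: bottleneck 4, flow now 7.
Augment S→A→F→H→T: bottleneck 4, flow now 11.
Augment S→B→E→G→T: bottleneck 3, flow now 14.
Augment S→C→E→G→T: bottleneck 2, flow now 16.
No augmenting path remains; maximum flow = 16.
By max-flow min-cut, the minimum cut capacity equals the max flow.
In the residual graph, reachable from S: {S, A, B, C, D, E, F, H}.
Min-cut edges: E→G (9), H→T (7); capacity 9 + 7 = 16.

16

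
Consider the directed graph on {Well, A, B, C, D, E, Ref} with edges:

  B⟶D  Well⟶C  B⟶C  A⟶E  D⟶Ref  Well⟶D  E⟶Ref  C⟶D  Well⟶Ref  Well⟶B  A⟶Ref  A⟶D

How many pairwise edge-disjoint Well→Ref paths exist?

2

Assign every edge capacity 1; by Menger, the answer equals the max flow.
Path Well→Ref (+1); total 1.
Path Well→D→Ref (+1); total 2.
No residual Well→Ref path; max flow = 2.
Certifying cut of size 2: {D→Ref, Well→Ref}.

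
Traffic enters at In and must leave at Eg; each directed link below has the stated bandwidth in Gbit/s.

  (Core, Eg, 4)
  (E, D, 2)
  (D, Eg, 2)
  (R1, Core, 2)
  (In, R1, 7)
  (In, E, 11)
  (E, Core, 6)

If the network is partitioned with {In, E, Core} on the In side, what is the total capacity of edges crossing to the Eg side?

Edges leaving {In, E, Core}: In→R1 (7), E→D (2), Core→Eg (4).
Cut capacity = 7 + 2 + 4 = 13.

13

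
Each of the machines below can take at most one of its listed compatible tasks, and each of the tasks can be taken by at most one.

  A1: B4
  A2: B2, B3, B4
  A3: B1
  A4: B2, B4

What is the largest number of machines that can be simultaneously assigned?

Unit-capacity flow: source→left, listed edges, right→sink; max matching = max flow.
Augmenting path A1→B4 (+1); matched 1.
Augmenting path A2→B2 (+1); matched 2.
Augmenting path A3→B1 (+1); matched 3.
Augmenting path A4→B2→A2→B3 (+1); matched 4.
No augmenting path remains; maximum matching = 4.
König certificate: {A1, A2, A3, A4} is a vertex cover of size 4 (every listed pair touches it), so no matching can be larger.

4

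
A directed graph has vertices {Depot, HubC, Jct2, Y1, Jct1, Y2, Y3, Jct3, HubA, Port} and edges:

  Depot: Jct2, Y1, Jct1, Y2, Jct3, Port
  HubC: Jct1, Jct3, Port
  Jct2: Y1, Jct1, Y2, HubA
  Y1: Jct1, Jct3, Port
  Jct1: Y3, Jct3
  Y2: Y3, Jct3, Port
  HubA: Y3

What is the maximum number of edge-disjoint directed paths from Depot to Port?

Assign every edge capacity 1; by Menger, the answer equals the max flow.
Path Depot→Port (+1); total 1.
Path Depot→Y1→Port (+1); total 2.
Path Depot→Y2→Port (+1); total 3.
No residual Depot→Port path; max flow = 3.
Certifying cut of size 3: {Depot→Port, Y1→Port, Y2→Port}.

3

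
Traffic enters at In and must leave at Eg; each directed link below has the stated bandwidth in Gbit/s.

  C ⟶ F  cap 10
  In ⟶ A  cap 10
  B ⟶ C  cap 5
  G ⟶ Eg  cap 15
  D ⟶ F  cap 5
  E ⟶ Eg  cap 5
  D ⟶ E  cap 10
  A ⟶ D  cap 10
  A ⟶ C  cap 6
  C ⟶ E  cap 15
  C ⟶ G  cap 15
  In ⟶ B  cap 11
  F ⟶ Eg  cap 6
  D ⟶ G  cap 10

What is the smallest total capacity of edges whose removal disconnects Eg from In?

Augment In→A→C→E→Eg: bottleneck 5, flow now 5.
Augment In→A→C→F→Eg: bottleneck 1, flow now 6.
Augment In→A→D→F→Eg: bottleneck 4, flow now 10.
Augment In→B→C→F→Eg: bottleneck 1, flow now 11.
Augment In→B→C→G→Eg: bottleneck 4, flow now 15.
No augmenting path remains; maximum flow = 15.
By max-flow min-cut, the minimum cut capacity equals the max flow.
In the residual graph, reachable from In: {In, B}.
Min-cut edges: In→A (10), B→C (5); capacity 10 + 5 = 15.

15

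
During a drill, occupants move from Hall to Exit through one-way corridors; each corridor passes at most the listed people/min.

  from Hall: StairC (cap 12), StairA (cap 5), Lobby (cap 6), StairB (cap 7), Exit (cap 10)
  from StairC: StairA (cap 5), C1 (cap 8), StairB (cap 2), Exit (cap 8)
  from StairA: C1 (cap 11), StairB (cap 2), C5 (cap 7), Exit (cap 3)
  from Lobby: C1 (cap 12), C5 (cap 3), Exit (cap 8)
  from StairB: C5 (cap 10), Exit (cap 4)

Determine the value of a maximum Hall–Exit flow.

31

Augment Hall→Exit: bottleneck 10, flow now 10.
Augment Hall→StairC→Exit: bottleneck 8, flow now 18.
Augment Hall→StairA→Exit: bottleneck 3, flow now 21.
Augment Hall→Lobby→Exit: bottleneck 6, flow now 27.
Augment Hall→StairB→Exit: bottleneck 4, flow now 31.
No augmenting path remains; maximum flow = 31.
In the residual graph, reachable from Hall: {Hall, StairC, StairA, C1, StairB, C5}.
Min-cut edges: Hall→Lobby (6), Hall→Exit (10), StairC→Exit (8), StairA→Exit (3), StairB→Exit (4); capacity 6 + 10 + 8 + 3 + 4 = 31.
This cut is saturated, so no flow can exceed 31.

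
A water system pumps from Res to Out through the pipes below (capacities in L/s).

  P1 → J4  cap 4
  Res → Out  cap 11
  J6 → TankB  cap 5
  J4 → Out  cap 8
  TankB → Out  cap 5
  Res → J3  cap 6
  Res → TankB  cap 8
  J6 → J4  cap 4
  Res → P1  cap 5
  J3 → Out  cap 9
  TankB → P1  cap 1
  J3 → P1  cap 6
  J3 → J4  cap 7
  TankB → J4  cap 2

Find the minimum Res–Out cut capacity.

28

Augment Res→Out: bottleneck 11, flow now 11.
Augment Res→J3→Out: bottleneck 6, flow now 17.
Augment Res→TankB→Out: bottleneck 5, flow now 22.
Augment Res→P1→J4→Out: bottleneck 4, flow now 26.
Augment Res→TankB→J4→Out: bottleneck 2, flow now 28.
No augmenting path remains; maximum flow = 28.
By max-flow min-cut, the minimum cut capacity equals the max flow.
In the residual graph, reachable from Res: {Res, P1, TankB}.
Min-cut edges: Res→J3 (6), Res→Out (11), P1→J4 (4), TankB→J4 (2), TankB→Out (5); capacity 6 + 11 + 4 + 2 + 5 = 28.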